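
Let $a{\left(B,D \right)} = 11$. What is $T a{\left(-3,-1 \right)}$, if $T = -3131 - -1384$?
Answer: $-19217$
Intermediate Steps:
$T = -1747$ ($T = -3131 + 1384 = -1747$)
$T a{\left(-3,-1 \right)} = \left(-1747\right) 11 = -19217$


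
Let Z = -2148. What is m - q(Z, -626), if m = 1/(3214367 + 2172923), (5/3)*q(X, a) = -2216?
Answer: 1432588157/1077458 ≈ 1329.6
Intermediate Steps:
q(X, a) = -6648/5 (q(X, a) = (⅗)*(-2216) = -6648/5)
m = 1/5387290 ≈ 1.8562e-7
m - q(Z, -626) = 1/5387290 - 1*(-6648/5) = 1/5387290 + 6648/5 = 1432588157/1077458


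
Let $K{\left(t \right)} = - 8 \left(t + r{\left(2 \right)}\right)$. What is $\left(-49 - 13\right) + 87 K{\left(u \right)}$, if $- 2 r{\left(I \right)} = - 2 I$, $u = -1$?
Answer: $-758$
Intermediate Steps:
$r{\left(I \right)} = I$ ($r{\left(I \right)} = - \frac{\left(-2\right) I}{2} = I$)
$K{\left(t \right)} = -16 - 8 t$ ($K{\left(t \right)} = - 8 \left(t + 2\right) = - 8 \left(2 + t\right) = -16 - 8 t$)
$\left(-49 - 13\right) + 87 K{\left(u \right)} = \left(-49 - 13\right) + 87 \left(-16 - -8\right) = -62 + 87 \left(-16 + 8\right) = -62 + 87 \left(-8\right) = -62 - 696 = -758$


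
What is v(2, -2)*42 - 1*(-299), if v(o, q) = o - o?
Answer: 299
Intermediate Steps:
v(o, q) = 0
v(2, -2)*42 - 1*(-299) = 0*42 - 1*(-299) = 0 + 299 = 299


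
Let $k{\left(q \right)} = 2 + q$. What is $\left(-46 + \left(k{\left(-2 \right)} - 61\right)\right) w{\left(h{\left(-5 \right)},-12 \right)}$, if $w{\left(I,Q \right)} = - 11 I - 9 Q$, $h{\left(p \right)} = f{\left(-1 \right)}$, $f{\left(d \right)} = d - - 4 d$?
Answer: $-17441$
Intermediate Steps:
$f{\left(d \right)} = 5 d$ ($f{\left(d \right)} = d + 4 d = 5 d$)
$h{\left(p \right)} = -5$ ($h{\left(p \right)} = 5 \left(-1\right) = -5$)
$\left(-46 + \left(k{\left(-2 \right)} - 61\right)\right) w{\left(h{\left(-5 \right)},-12 \right)} = \left(-46 + \left(\left(2 - 2\right) - 61\right)\right) \left(\left(-11\right) \left(-5\right) - -108\right) = \left(-46 + \left(0 - 61\right)\right) \left(55 + 108\right) = \left(-46 - 61\right) 163 = \left(-107\right) 163 = -17441$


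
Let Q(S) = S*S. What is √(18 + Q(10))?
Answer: √118 ≈ 10.863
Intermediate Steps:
Q(S) = S²
√(18 + Q(10)) = √(18 + 10²) = √(18 + 100) = √118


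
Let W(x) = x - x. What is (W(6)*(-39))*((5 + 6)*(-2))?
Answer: 0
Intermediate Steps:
W(x) = 0
(W(6)*(-39))*((5 + 6)*(-2)) = (0*(-39))*((5 + 6)*(-2)) = 0*(11*(-2)) = 0*(-22) = 0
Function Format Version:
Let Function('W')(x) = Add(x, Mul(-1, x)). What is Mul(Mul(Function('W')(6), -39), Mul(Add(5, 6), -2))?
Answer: 0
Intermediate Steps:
Function('W')(x) = 0
Mul(Mul(Function('W')(6), -39), Mul(Add(5, 6), -2)) = Mul(Mul(0, -39), Mul(Add(5, 6), -2)) = Mul(0, Mul(11, -2)) = Mul(0, -22) = 0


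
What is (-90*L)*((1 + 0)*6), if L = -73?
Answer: 39420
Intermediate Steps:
(-90*L)*((1 + 0)*6) = (-90*(-73))*((1 + 0)*6) = 6570*(1*6) = 6570*6 = 39420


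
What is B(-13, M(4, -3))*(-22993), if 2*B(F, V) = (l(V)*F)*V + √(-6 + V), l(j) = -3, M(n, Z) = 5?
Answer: -4483635/2 - 22993*I/2 ≈ -2.2418e+6 - 11497.0*I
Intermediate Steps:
B(F, V) = √(-6 + V)/2 - 3*F*V/2 (B(F, V) = ((-3*F)*V + √(-6 + V))/2 = (-3*F*V + √(-6 + V))/2 = (√(-6 + V) - 3*F*V)/2 = √(-6 + V)/2 - 3*F*V/2)
B(-13, M(4, -3))*(-22993) = (√(-6 + 5)/2 - 3/2*(-13)*5)*(-22993) = (√(-1)/2 + 195/2)*(-22993) = (I/2 + 195/2)*(-22993) = (195/2 + I/2)*(-22993) = -4483635/2 - 22993*I/2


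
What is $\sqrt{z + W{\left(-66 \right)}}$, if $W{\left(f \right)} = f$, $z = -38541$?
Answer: $i \sqrt{38607} \approx 196.49 i$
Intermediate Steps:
$\sqrt{z + W{\left(-66 \right)}} = \sqrt{-38541 - 66} = \sqrt{-38607} = i \sqrt{38607}$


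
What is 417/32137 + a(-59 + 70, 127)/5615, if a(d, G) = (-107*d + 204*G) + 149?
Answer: 160382003/36089851 ≈ 4.4440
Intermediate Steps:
a(d, G) = 149 - 107*d + 204*G
417/32137 + a(-59 + 70, 127)/5615 = 417/32137 + (149 - 107*(-59 + 70) + 204*127)/5615 = 417*(1/32137) + (149 - 107*11 + 25908)*(1/5615) = 417/32137 + (149 - 1177 + 25908)*(1/5615) = 417/32137 + 24880*(1/5615) = 417/32137 + 4976/1123 = 160382003/36089851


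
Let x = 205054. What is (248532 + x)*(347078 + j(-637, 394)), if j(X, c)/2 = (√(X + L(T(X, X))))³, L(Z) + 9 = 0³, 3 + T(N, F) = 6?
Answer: 157429721708 - 586033112*I*√646 ≈ 1.5743e+11 - 1.4895e+10*I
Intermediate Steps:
T(N, F) = 3 (T(N, F) = -3 + 6 = 3)
L(Z) = -9 (L(Z) = -9 + 0³ = -9 + 0 = -9)
j(X, c) = 2*(-9 + X)^(3/2) (j(X, c) = 2*(√(X - 9))³ = 2*(√(-9 + X))³ = 2*(-9 + X)^(3/2))
(248532 + x)*(347078 + j(-637, 394)) = (248532 + 205054)*(347078 + 2*(-9 - 637)^(3/2)) = 453586*(347078 + 2*(-646)^(3/2)) = 453586*(347078 + 2*(-646*I*√646)) = 453586*(347078 - 1292*I*√646) = 157429721708 - 586033112*I*√646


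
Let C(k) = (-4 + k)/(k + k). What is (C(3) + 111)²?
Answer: 442225/36 ≈ 12284.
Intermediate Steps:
C(k) = (-4 + k)/(2*k) (C(k) = (-4 + k)/((2*k)) = (-4 + k)*(1/(2*k)) = (-4 + k)/(2*k))
(C(3) + 111)² = ((½)*(-4 + 3)/3 + 111)² = ((½)*(⅓)*(-1) + 111)² = (-⅙ + 111)² = (665/6)² = 442225/36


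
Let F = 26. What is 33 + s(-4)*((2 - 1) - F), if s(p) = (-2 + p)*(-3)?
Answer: -417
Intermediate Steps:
s(p) = 6 - 3*p
33 + s(-4)*((2 - 1) - F) = 33 + (6 - 3*(-4))*((2 - 1) - 1*26) = 33 + (6 + 12)*(1 - 26) = 33 + 18*(-25) = 33 - 450 = -417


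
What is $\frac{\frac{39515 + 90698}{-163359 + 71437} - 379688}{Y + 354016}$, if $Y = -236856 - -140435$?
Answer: $- \frac{591556111}{401333010} \approx -1.474$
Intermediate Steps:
$Y = -96421$ ($Y = -236856 + 140435 = -96421$)
$\frac{\frac{39515 + 90698}{-163359 + 71437} - 379688}{Y + 354016} = \frac{\frac{39515 + 90698}{-163359 + 71437} - 379688}{-96421 + 354016} = \frac{\frac{130213}{-91922} - 379688}{257595} = \left(130213 \left(- \frac{1}{91922}\right) - 379688\right) \frac{1}{257595} = \left(- \frac{2207}{1558} - 379688\right) \frac{1}{257595} = \left(- \frac{591556111}{1558}\right) \frac{1}{257595} = - \frac{591556111}{401333010}$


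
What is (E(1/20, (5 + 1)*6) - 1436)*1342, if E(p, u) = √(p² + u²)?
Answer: -1927112 + 671*√518401/10 ≈ -1.8788e+6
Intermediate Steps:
(E(1/20, (5 + 1)*6) - 1436)*1342 = (√((1/20)² + ((5 + 1)*6)²) - 1436)*1342 = (√((1/20)² + (6*6)²) - 1436)*1342 = (√(1/400 + 36²) - 1436)*1342 = (√(1/400 + 1296) - 1436)*1342 = (√(518401/400) - 1436)*1342 = (√518401/20 - 1436)*1342 = (-1436 + √518401/20)*1342 = -1927112 + 671*√518401/10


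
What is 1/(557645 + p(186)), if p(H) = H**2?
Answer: 1/592241 ≈ 1.6885e-6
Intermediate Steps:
1/(557645 + p(186)) = 1/(557645 + 186**2) = 1/(557645 + 34596) = 1/592241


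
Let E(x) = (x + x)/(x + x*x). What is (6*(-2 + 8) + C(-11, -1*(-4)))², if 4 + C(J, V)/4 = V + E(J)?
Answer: 30976/25 ≈ 1239.0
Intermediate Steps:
E(x) = 2*x/(x + x²) (E(x) = (2*x)/(x + x²) = 2*x/(x + x²))
C(J, V) = -16 + 4*V + 8/(1 + J) (C(J, V) = -16 + 4*(V + 2/(1 + J)) = -16 + (4*V + 8/(1 + J)) = -16 + 4*V + 8/(1 + J))
(6*(-2 + 8) + C(-11, -1*(-4)))² = (6*(-2 + 8) + 4*(2 + (1 - 11)*(-4 - 1*(-4)))/(1 - 11))² = (6*6 + 4*(2 - 10*(-4 + 4))/(-10))² = (36 + 4*(-⅒)*(2 - 10*0))² = (36 + 4*(-⅒)*(2 + 0))² = (36 + 4*(-⅒)*2)² = (36 - ⅘)² = (176/5)² = 30976/25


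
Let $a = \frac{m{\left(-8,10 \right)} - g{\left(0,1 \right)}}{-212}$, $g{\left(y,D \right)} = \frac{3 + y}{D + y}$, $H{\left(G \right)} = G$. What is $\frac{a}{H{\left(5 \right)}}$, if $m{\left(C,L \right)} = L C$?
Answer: $\frac{83}{1060} \approx 0.078302$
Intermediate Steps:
$m{\left(C,L \right)} = C L$
$g{\left(y,D \right)} = \frac{3 + y}{D + y}$
$a = \frac{83}{212}$ ($a = \frac{\left(-8\right) 10 - \frac{3 + 0}{1 + 0}}{-212} = \left(-80 - 1^{-1} \cdot 3\right) \left(- \frac{1}{212}\right) = \left(-80 - 1 \cdot 3\right) \left(- \frac{1}{212}\right) = \left(-80 - 3\right) \left(- \frac{1}{212}\right) = \left(-83\right) \left(- \frac{1}{212}\right) = \frac{83}{212} \approx 0.39151$)
$\frac{a}{H{\left(5 \right)}} = \frac{83}{212 \cdot 5} = \frac{83}{212} \cdot \frac{1}{5} = \frac{83}{1060}$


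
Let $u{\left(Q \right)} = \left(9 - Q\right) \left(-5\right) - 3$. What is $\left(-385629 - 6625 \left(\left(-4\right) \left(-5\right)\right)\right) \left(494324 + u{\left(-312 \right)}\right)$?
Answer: $-255290448364$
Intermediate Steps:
$u{\left(Q \right)} = -48 + 5 Q$ ($u{\left(Q \right)} = \left(-45 + 5 Q\right) - 3 = -48 + 5 Q$)
$\left(-385629 - 6625 \left(\left(-4\right) \left(-5\right)\right)\right) \left(494324 + u{\left(-312 \right)}\right) = \left(-385629 - 6625 \left(\left(-4\right) \left(-5\right)\right)\right) \left(494324 + \left(-48 + 5 \left(-312\right)\right)\right) = \left(-385629 - 132500\right) \left(494324 - 1608\right) = \left(-518129\right) 492716 = -255290448364$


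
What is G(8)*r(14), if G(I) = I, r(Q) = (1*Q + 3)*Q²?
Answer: 26656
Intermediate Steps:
r(Q) = Q²*(3 + Q) (r(Q) = (Q + 3)*Q² = (3 + Q)*Q² = Q²*(3 + Q))
G(8)*r(14) = 8*(14²*(3 + 14)) = 8*(196*17) = 8*3332 = 26656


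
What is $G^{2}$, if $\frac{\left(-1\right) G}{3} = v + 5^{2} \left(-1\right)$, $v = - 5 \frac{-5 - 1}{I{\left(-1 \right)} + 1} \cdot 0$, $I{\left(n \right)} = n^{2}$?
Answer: $5625$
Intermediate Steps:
$v = 0$ ($v = - 5 \frac{-5 - 1}{\left(-1\right)^{2} + 1} \cdot 0 = - 5 \left(- \frac{6}{1 + 1}\right) 0 = - 5 \left(- \frac{6}{2}\right) 0 = - 5 \left(\left(-6\right) \frac{1}{2}\right) 0 = \left(-5\right) \left(-3\right) 0 = 15 \cdot 0 = 0$)
$G = 75$ ($G = - 3 \left(0 + 5^{2} \left(-1\right)\right) = - 3 \left(0 + 25 \left(-1\right)\right) = - 3 \left(0 - 25\right) = \left(-3\right) \left(-25\right) = 75$)
$G^{2} = 75^{2} = 5625$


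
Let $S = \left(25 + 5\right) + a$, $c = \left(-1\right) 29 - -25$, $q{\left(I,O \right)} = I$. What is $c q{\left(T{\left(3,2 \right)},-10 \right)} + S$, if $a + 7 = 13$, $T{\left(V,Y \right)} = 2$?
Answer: $28$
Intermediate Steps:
$a = 6$ ($a = -7 + 13 = 6$)
$c = -4$ ($c = -29 + 25 = -4$)
$S = 36$ ($S = \left(25 + 5\right) + 6 = 30 + 6 = 36$)
$c q{\left(T{\left(3,2 \right)},-10 \right)} + S = \left(-4\right) 2 + 36 = -8 + 36 = 28$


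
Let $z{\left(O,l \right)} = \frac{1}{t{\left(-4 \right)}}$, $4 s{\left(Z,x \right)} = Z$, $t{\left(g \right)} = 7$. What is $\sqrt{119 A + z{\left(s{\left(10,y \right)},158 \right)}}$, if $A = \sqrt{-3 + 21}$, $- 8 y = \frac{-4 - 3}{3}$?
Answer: $\frac{\sqrt{7 + 17493 \sqrt{2}}}{7} \approx 22.473$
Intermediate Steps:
$y = \frac{7}{24}$ ($y = - \frac{\left(-4 - 3\right) \frac{1}{3}}{8} = - \frac{\left(-7\right) \frac{1}{3}}{8} = \left(- \frac{1}{8}\right) \left(- \frac{7}{3}\right) = \frac{7}{24} \approx 0.29167$)
$s{\left(Z,x \right)} = \frac{Z}{4}$
$z{\left(O,l \right)} = \frac{1}{7}$
$A = 3 \sqrt{2}$ ($A = \sqrt{18} = 3 \sqrt{2} \approx 4.2426$)
$\sqrt{119 A + z{\left(s{\left(10,y \right)},158 \right)}} = \sqrt{119 \cdot 3 \sqrt{2} + \frac{1}{7}} = \sqrt{357 \sqrt{2} + \frac{1}{7}} = \sqrt{\frac{1}{7} + 357 \sqrt{2}}$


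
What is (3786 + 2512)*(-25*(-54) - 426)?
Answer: 5819352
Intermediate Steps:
(3786 + 2512)*(-25*(-54) - 426) = 6298*(1350 - 426) = 6298*924 = 5819352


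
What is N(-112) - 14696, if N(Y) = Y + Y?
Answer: -14920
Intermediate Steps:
N(Y) = 2*Y
N(-112) - 14696 = 2*(-112) - 14696 = -224 - 14696 = -14920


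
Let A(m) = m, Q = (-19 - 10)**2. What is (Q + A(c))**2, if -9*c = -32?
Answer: 57775201/81 ≈ 7.1327e+5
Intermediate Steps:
c = 32/9 (c = -1/9*(-32) = 32/9 ≈ 3.5556)
Q = 841 (Q = (-29)**2 = 841)
(Q + A(c))**2 = (841 + 32/9)**2 = (7601/9)**2 = 57775201/81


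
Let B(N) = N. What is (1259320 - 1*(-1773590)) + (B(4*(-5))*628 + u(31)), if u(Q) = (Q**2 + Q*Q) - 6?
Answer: 3022266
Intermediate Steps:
u(Q) = -6 + 2*Q**2 (u(Q) = (Q**2 + Q**2) - 6 = 2*Q**2 - 6 = -6 + 2*Q**2)
(1259320 - 1*(-1773590)) + (B(4*(-5))*628 + u(31)) = (1259320 - 1*(-1773590)) + ((4*(-5))*628 + (-6 + 2*31**2)) = (1259320 + 1773590) + (-20*628 + (-6 + 2*961)) = 3032910 + (-12560 + (-6 + 1922)) = 3032910 + (-12560 + 1916) = 3032910 - 10644 = 3022266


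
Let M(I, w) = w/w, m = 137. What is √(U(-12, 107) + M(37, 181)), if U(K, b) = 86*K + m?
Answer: I*√894 ≈ 29.9*I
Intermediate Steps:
M(I, w) = 1
U(K, b) = 137 + 86*K (U(K, b) = 86*K + 137 = 137 + 86*K)
√(U(-12, 107) + M(37, 181)) = √((137 + 86*(-12)) + 1) = √((137 - 1032) + 1) = √(-895 + 1) = √(-894) = I*√894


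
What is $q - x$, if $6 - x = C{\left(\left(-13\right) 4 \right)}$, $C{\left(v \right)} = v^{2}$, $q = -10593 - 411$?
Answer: $-8306$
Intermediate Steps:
$q = -11004$
$x = -2698$ ($x = 6 - \left(\left(-13\right) 4\right)^{2} = 6 - \left(-52\right)^{2} = 6 - 2704 = -2698$)
$q - x = -11004 - -2698 = -11004 + 2698 = -8306$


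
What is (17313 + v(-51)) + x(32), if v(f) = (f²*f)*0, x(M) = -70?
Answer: 17243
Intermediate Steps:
v(f) = 0 (v(f) = f³*0 = 0)
(17313 + v(-51)) + x(32) = (17313 + 0) - 70 = 17313 - 70 = 17243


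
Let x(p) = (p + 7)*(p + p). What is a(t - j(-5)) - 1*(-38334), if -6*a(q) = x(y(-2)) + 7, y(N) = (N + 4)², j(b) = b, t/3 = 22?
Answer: 229909/6 ≈ 38318.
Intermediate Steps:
t = 66 (t = 3*22 = 66)
y(N) = (4 + N)²
x(p) = 2*p*(7 + p) (x(p) = (7 + p)*(2*p) = 2*p*(7 + p))
a(q) = -95/6 (a(q) = -(2*(4 - 2)²*(7 + (4 - 2)²) + 7)/6 = -(2*2²*(7 + 2²) + 7)/6 = -(2*4*(7 + 4) + 7)/6 = -(2*4*11 + 7)/6 = -(88 + 7)/6 = -⅙*95 = -95/6)
a(t - j(-5)) - 1*(-38334) = -95/6 - 1*(-38334) = -95/6 + 38334 = 229909/6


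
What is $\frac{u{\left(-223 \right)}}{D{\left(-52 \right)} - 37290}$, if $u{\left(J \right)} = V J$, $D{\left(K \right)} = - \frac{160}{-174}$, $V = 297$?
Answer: $\frac{5762097}{3244150} \approx 1.7761$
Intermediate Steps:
$D{\left(K \right)} = \frac{80}{87}$ ($D{\left(K \right)} = \left(-160\right) \left(- \frac{1}{174}\right) = \frac{80}{87}$)
$u{\left(J \right)} = 297 J$
$\frac{u{\left(-223 \right)}}{D{\left(-52 \right)} - 37290} = \frac{297 \left(-223\right)}{\frac{80}{87} - 37290} = - \frac{66231}{\frac{80}{87} - 37290} = - \frac{66231}{- \frac{3244150}{87}} = \left(-66231\right) \left(- \frac{87}{3244150}\right) = \frac{5762097}{3244150}$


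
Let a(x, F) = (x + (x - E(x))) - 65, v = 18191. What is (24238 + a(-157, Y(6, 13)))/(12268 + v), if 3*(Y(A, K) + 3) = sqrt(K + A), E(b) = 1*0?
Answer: 723/923 ≈ 0.78332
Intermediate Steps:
E(b) = 0
Y(A, K) = -3 + sqrt(A + K)/3 (Y(A, K) = -3 + sqrt(K + A)/3 = -3 + sqrt(A + K)/3)
a(x, F) = -65 + 2*x (a(x, F) = (x + (x - 1*0)) - 65 = (x + (x + 0)) - 65 = (x + x) - 65 = 2*x - 65 = -65 + 2*x)
(24238 + a(-157, Y(6, 13)))/(12268 + v) = (24238 + (-65 + 2*(-157)))/(12268 + 18191) = (24238 + (-65 - 314))/30459 = (24238 - 379)*(1/30459) = 23859*(1/30459) = 723/923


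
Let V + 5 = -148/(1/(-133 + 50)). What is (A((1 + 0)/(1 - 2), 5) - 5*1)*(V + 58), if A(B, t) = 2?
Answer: -37011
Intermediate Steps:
V = 12279 (V = -5 - 148/(1/(-133 + 50)) = -5 - 148/(1/(-83)) = -5 - 148/(-1/83) = -5 - 148*(-83) = -5 + 12284 = 12279)
(A((1 + 0)/(1 - 2), 5) - 5*1)*(V + 58) = (2 - 5*1)*(12279 + 58) = (2 - 5)*12337 = -3*12337 = -37011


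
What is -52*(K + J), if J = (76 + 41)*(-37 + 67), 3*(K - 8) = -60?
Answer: -181896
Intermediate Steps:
K = -12 (K = 8 + (1/3)*(-60) = 8 - 20 = -12)
J = 3510 (J = 117*30 = 3510)
-52*(K + J) = -52*(-12 + 3510) = -52*3498 = -181896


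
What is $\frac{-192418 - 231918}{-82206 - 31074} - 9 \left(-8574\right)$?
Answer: $\frac{546361801}{7080} \approx 77170.0$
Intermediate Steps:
$\frac{-192418 - 231918}{-82206 - 31074} - 9 \left(-8574\right) = - \frac{424336}{-113280} - -77166 = \left(-424336\right) \left(- \frac{1}{113280}\right) + 77166 = \frac{26521}{7080} + 77166 = \frac{546361801}{7080}$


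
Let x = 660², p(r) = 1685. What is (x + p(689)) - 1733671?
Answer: -1296386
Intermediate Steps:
x = 435600
(x + p(689)) - 1733671 = (435600 + 1685) - 1733671 = 437285 - 1733671 = -1296386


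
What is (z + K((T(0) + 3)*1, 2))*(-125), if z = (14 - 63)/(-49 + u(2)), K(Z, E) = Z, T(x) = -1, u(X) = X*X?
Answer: -3475/9 ≈ -386.11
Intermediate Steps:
u(X) = X²
z = 49/45 (z = (14 - 63)/(-49 + 2²) = -49/(-49 + 4) = -49/(-45) = -49*(-1/45) = 49/45 ≈ 1.0889)
(z + K((T(0) + 3)*1, 2))*(-125) = (49/45 + (-1 + 3)*1)*(-125) = (49/45 + 2*1)*(-125) = (49/45 + 2)*(-125) = (139/45)*(-125) = -3475/9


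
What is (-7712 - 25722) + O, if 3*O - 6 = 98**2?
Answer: -90692/3 ≈ -30231.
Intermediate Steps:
O = 9610/3 (O = 2 + (1/3)*98**2 = 2 + (1/3)*9604 = 2 + 9604/3 = 9610/3 ≈ 3203.3)
(-7712 - 25722) + O = (-7712 - 25722) + 9610/3 = -33434 + 9610/3 = -90692/3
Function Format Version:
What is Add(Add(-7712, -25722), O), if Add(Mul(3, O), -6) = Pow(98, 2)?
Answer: Rational(-90692, 3) ≈ -30231.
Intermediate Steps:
O = Rational(9610, 3) (O = Add(2, Mul(Rational(1, 3), Pow(98, 2))) = Add(2, Mul(Rational(1, 3), 9604)) = Add(2, Rational(9604, 3)) = Rational(9610, 3) ≈ 3203.3)
Add(Add(-7712, -25722), O) = Add(Add(-7712, -25722), Rational(9610, 3)) = Add(-33434, Rational(9610, 3)) = Rational(-90692, 3)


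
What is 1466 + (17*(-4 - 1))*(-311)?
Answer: 27901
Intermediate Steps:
1466 + (17*(-4 - 1))*(-311) = 1466 + (17*(-5))*(-311) = 1466 - 85*(-311) = 1466 + 26435 = 27901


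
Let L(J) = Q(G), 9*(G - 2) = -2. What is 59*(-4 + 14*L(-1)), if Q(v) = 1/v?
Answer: 1829/8 ≈ 228.63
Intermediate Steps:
G = 16/9 (G = 2 + (⅑)*(-2) = 2 - 2/9 = 16/9 ≈ 1.7778)
Q(v) = 1/v
L(J) = 9/16 (L(J) = 1/(16/9) = 9/16)
59*(-4 + 14*L(-1)) = 59*(-4 + 14*(9/16)) = 59*(-4 + 63/8) = 59*(31/8) = 1829/8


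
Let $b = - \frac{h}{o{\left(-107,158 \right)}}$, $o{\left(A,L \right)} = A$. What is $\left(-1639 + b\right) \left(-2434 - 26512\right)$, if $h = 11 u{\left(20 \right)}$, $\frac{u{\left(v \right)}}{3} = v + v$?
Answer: $\frac{5038138138}{107} \approx 4.7085 \cdot 10^{7}$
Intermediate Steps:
$u{\left(v \right)} = 6 v$ ($u{\left(v \right)} = 3 \left(v + v\right) = 3 \cdot 2 v = 6 v$)
$h = 1320$ ($h = 11 \cdot 6 \cdot 20 = 11 \cdot 120 = 1320$)
$b = \frac{1320}{107}$ ($b = - \frac{1320}{-107} = - \frac{1320 \left(-1\right)}{107} = \left(-1\right) \left(- \frac{1320}{107}\right) = \frac{1320}{107} \approx 12.336$)
$\left(-1639 + b\right) \left(-2434 - 26512\right) = \left(-1639 + \frac{1320}{107}\right) \left(-2434 - 26512\right) = \left(- \frac{174053}{107}\right) \left(-28946\right) = \frac{5038138138}{107}$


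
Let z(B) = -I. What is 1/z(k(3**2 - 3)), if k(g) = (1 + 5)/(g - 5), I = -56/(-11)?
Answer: -11/56 ≈ -0.19643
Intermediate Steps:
I = 56/11 (I = -56*(-1/11) = 56/11 ≈ 5.0909)
k(g) = 6/(-5 + g)
z(B) = -56/11 (z(B) = -1*56/11 = -56/11)
1/z(k(3**2 - 3)) = 1/(-56/11) = -11/56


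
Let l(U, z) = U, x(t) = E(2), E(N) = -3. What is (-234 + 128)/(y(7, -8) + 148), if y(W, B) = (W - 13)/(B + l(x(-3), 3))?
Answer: -583/817 ≈ -0.71359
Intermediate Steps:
x(t) = -3
y(W, B) = (-13 + W)/(-3 + B) (y(W, B) = (W - 13)/(B - 3) = (-13 + W)/(-3 + B))
(-234 + 128)/(y(7, -8) + 148) = (-234 + 128)/((-13 + 7)/(-3 - 8) + 148) = -106/(-6/(-11) + 148) = -106/(-1/11*(-6) + 148) = -106/(6/11 + 148) = -106/1634/11 = -106*11/1634 = -583/817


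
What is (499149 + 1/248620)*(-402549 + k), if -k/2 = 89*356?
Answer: -57819565592322377/248620 ≈ -2.3256e+11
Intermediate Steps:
k = -63368 (k = -178*356 = -2*31684 = -63368)
(499149 + 1/248620)*(-402549 + k) = (499149 + 1/248620)*(-402549 - 63368) = (499149 + 1/248620)*(-465917) = (124098424381/248620)*(-465917) = -57819565592322377/248620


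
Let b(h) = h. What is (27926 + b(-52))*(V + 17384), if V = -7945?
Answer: 263102686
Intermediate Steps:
(27926 + b(-52))*(V + 17384) = (27926 - 52)*(-7945 + 17384) = 27874*9439 = 263102686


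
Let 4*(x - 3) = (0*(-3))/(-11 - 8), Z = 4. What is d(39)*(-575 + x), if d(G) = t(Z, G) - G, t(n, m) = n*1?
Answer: 20020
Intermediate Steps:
t(n, m) = n
d(G) = 4 - G
x = 3 (x = 3 + ((0*(-3))/(-11 - 8))/4 = 3 + (0/(-19))/4 = 3 + (0*(-1/19))/4 = 3 + (1/4)*0 = 3 + 0 = 3)
d(39)*(-575 + x) = (4 - 1*39)*(-575 + 3) = (4 - 39)*(-572) = -35*(-572) = 20020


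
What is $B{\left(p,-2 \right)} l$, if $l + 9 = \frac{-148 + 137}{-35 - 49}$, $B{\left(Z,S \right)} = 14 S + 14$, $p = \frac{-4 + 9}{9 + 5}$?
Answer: $\frac{745}{6} \approx 124.17$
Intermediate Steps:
$p = \frac{5}{14} \approx 0.35714$
$B{\left(Z,S \right)} = 14 + 14 S$
$l = - \frac{745}{84}$ ($l = -9 + \frac{-148 + 137}{-35 - 49} = -9 - \frac{11}{-84} = -9 - - \frac{11}{84} = -9 + \frac{11}{84} = - \frac{745}{84} \approx -8.869$)
$B{\left(p,-2 \right)} l = \left(14 + 14 \left(-2\right)\right) \left(- \frac{745}{84}\right) = \left(14 - 28\right) \left(- \frac{745}{84}\right) = \left(-14\right) \left(- \frac{745}{84}\right) = \frac{745}{6}$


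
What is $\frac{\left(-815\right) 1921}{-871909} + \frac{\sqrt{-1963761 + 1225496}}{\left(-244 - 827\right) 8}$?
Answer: $\frac{1565615}{871909} - \frac{i \sqrt{738265}}{8568} \approx 1.7956 - 0.10028 i$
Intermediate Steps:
$\frac{\left(-815\right) 1921}{-871909} + \frac{\sqrt{-1963761 + 1225496}}{\left(-244 - 827\right) 8} = \left(-1565615\right) \left(- \frac{1}{871909}\right) + \frac{\sqrt{-738265}}{\left(-1071\right) 8} = \frac{1565615}{871909} + \frac{i \sqrt{738265}}{-8568} = \frac{1565615}{871909} + i \sqrt{738265} \left(- \frac{1}{8568}\right) = \frac{1565615}{871909} - \frac{i \sqrt{738265}}{8568}$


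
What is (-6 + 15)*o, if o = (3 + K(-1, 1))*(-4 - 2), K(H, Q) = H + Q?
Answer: -162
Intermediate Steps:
o = -18 (o = (3 + (-1 + 1))*(-4 - 2) = (3 + 0)*(-6) = 3*(-6) = -18)
(-6 + 15)*o = (-6 + 15)*(-18) = 9*(-18) = -162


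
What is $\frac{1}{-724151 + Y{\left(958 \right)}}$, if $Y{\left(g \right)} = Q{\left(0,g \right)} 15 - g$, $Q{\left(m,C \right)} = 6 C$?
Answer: $- \frac{1}{638889} \approx -1.5652 \cdot 10^{-6}$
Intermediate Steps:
$Y{\left(g \right)} = 89 g$ ($Y{\left(g \right)} = 6 g 15 - g = 90 g - g = 89 g$)
$\frac{1}{-724151 + Y{\left(958 \right)}} = \frac{1}{-724151 + 89 \cdot 958} = \frac{1}{-724151 + 85262} = \frac{1}{-638889} = - \frac{1}{638889}$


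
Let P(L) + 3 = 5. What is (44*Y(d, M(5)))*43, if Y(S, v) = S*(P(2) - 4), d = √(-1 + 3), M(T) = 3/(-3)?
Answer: -3784*√2 ≈ -5351.4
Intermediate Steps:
P(L) = 2 (P(L) = -3 + 5 = 2)
M(T) = -1 (M(T) = 3*(-⅓) = -1)
d = √2 ≈ 1.4142
Y(S, v) = -2*S (Y(S, v) = S*(2 - 4) = S*(-2) = -2*S)
(44*Y(d, M(5)))*43 = (44*(-2*√2))*43 = -88*√2*43 = -3784*√2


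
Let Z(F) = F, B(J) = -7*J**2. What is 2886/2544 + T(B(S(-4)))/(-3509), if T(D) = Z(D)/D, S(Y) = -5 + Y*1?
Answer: 1687405/1487816 ≈ 1.1341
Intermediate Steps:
S(Y) = -5 + Y
T(D) = 1 (T(D) = D/D = 1)
2886/2544 + T(B(S(-4)))/(-3509) = 2886/2544 + 1/(-3509) = 2886*(1/2544) + 1*(-1/3509) = 481/424 - 1/3509 = 1687405/1487816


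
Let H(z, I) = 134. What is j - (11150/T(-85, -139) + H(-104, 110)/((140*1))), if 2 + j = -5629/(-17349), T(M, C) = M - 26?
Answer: 4395334619/44933910 ≈ 97.818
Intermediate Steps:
T(M, C) = -26 + M
j = -29069/17349 (j = -2 - 5629/(-17349) = -2 - 5629*(-1/17349) = -2 + 5629/17349 = -29069/17349 ≈ -1.6755)
j - (11150/T(-85, -139) + H(-104, 110)/((140*1))) = -29069/17349 - (11150/(-26 - 85) + 134/((140*1))) = -29069/17349 - (11150/(-111) + 134/140) = -29069/17349 - (11150*(-1/111) + 134*(1/140)) = -29069/17349 - (-11150/111 + 67/70) = -29069/17349 - 1*(-773063/7770) = -29069/17349 + 773063/7770 = 4395334619/44933910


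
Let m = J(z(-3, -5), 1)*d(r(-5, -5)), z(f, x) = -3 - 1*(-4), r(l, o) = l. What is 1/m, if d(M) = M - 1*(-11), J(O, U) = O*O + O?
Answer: 1/12 ≈ 0.083333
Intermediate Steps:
z(f, x) = 1 (z(f, x) = -3 + 4 = 1)
J(O, U) = O + O² (J(O, U) = O² + O = O + O²)
d(M) = 11 + M (d(M) = M + 11 = 11 + M)
m = 12 (m = (1*(1 + 1))*(11 - 5) = (1*2)*6 = 2*6 = 12)
1/m = 1/12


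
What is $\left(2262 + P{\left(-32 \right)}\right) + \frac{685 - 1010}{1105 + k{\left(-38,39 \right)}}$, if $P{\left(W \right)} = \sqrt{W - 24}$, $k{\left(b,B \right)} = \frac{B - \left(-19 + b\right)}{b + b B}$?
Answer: $\frac{237409003}{104969} + 2 i \sqrt{14} \approx 2261.7 + 7.4833 i$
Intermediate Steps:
$k{\left(b,B \right)} = \frac{19 + B - b}{b + B b}$
$P{\left(W \right)} = \sqrt{-24 + W}$
$\left(2262 + P{\left(-32 \right)}\right) + \frac{685 - 1010}{1105 + k{\left(-38,39 \right)}} = \left(2262 + \sqrt{-24 - 32}\right) + \frac{685 - 1010}{1105 + \frac{19 + 39 - -38}{\left(-38\right) \left(1 + 39\right)}} = \left(2262 + \sqrt{-56}\right) - \frac{325}{1105 - \frac{19 + 39 + 38}{38 \cdot 40}} = \left(2262 + 2 i \sqrt{14}\right) - \frac{325}{1105 - \frac{1}{1520} \cdot 96} = \left(2262 + 2 i \sqrt{14}\right) - \frac{325}{1105 - \frac{6}{95}} = \left(2262 + 2 i \sqrt{14}\right) - \frac{325}{\frac{104969}{95}} = \left(2262 + 2 i \sqrt{14}\right) - \frac{30875}{104969} = \frac{237409003}{104969} + 2 i \sqrt{14}$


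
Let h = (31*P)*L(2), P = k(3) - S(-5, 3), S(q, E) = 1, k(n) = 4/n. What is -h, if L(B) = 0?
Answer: 0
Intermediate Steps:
P = ⅓ (P = 4/3 - 1*1 = 4*(⅓) - 1 = 4/3 - 1 = ⅓ ≈ 0.33333)
h = 0 (h = (31*(⅓))*0 = (31/3)*0 = 0)
-h = -1*0 = 0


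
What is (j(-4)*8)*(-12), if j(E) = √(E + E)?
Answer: -192*I*√2 ≈ -271.53*I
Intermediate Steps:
j(E) = √2*√E (j(E) = √(2*E) = √2*√E)
(j(-4)*8)*(-12) = ((√2*√(-4))*8)*(-12) = ((√2*(2*I))*8)*(-12) = ((2*I*√2)*8)*(-12) = (16*I*√2)*(-12) = -192*I*√2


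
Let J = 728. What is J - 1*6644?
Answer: -5916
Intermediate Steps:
J - 1*6644 = 728 - 1*6644 = 728 - 6644 = -5916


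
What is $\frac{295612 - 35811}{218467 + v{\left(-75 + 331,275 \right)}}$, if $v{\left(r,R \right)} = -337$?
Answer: $\frac{259801}{218130} \approx 1.191$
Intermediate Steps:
$\frac{295612 - 35811}{218467 + v{\left(-75 + 331,275 \right)}} = \frac{295612 - 35811}{218467 - 337} = \frac{259801}{218130}$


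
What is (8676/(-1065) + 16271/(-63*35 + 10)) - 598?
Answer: -95620139/155845 ≈ -613.56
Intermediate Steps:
(8676/(-1065) + 16271/(-63*35 + 10)) - 598 = (8676*(-1/1065) + 16271/(-2205 + 10)) - 598 = (-2892/355 + 16271/(-2195)) - 598 = (-2892/355 + 16271*(-1/2195)) - 598 = (-2892/355 - 16271/2195) - 598 = -2424829/155845 - 598 = -95620139/155845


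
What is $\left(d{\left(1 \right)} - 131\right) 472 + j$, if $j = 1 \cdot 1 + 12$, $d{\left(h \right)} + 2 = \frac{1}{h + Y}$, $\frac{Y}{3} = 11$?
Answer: $- \frac{1066735}{17} \approx -62749.0$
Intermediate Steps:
$Y = 33$ ($Y = 3 \cdot 11 = 33$)
$d{\left(h \right)} = -2 + \frac{1}{33 + h}$ ($d{\left(h \right)} = -2 + \frac{1}{h + 33} = -2 + \frac{1}{33 + h}$)
$j = 13$ ($j = 1 + 12 = 13$)
$\left(d{\left(1 \right)} - 131\right) 472 + j = \left(\frac{-65 - 2}{33 + 1} - 131\right) 472 + 13 = \left(\frac{-65 - 2}{34} - 131\right) 472 + 13 = \left(\frac{1}{34} \left(-67\right) - 131\right) 472 + 13 = \left(- \frac{67}{34} - 131\right) 472 + 13 = \left(- \frac{4521}{34}\right) 472 + 13 = - \frac{1066956}{17} + 13 = - \frac{1066735}{17}$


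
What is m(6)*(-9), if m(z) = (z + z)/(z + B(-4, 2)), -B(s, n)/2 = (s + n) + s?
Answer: -6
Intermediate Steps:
B(s, n) = -4*s - 2*n (B(s, n) = -2*((s + n) + s) = -2*((n + s) + s) = -2*(n + 2*s) = -4*s - 2*n)
m(z) = 2*z/(12 + z) (m(z) = (z + z)/(z + (-4*(-4) - 2*2)) = (2*z)/(z + (16 - 4)) = (2*z)/(z + 12) = (2*z)/(12 + z) = 2*z/(12 + z))
m(6)*(-9) = (2*6/(12 + 6))*(-9) = (2*6/18)*(-9) = (2*6*(1/18))*(-9) = (⅔)*(-9) = -6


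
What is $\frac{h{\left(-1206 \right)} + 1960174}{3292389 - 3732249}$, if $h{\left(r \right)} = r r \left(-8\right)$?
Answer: $\frac{4837657}{219930} \approx 21.996$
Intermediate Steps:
$h{\left(r \right)} = - 8 r^{2}$ ($h{\left(r \right)} = r^{2} \left(-8\right) = - 8 r^{2}$)
$\frac{h{\left(-1206 \right)} + 1960174}{3292389 - 3732249} = \frac{- 8 \left(-1206\right)^{2} + 1960174}{3292389 - 3732249} = \frac{\left(-8\right) 1454436 + 1960174}{-439860} = \left(-11635488 + 1960174\right) \left(- \frac{1}{439860}\right) = \left(-9675314\right) \left(- \frac{1}{439860}\right) = \frac{4837657}{219930}$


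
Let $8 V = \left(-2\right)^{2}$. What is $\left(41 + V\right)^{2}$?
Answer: $\frac{6889}{4} \approx 1722.3$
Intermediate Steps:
$V = \frac{1}{2}$ ($V = \frac{\left(-2\right)^{2}}{8} = \frac{1}{8} \cdot 4 = \frac{1}{2} \approx 0.5$)
$\left(41 + V\right)^{2} = \left(41 + \frac{1}{2}\right)^{2} = \left(\frac{83}{2}\right)^{2} = \frac{6889}{4}$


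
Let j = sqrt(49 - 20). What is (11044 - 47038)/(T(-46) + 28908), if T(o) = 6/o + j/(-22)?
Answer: -266407981780248/213960304158583 - 418898172*sqrt(29)/213960304158583 ≈ -1.2451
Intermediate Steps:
j = sqrt(29) ≈ 5.3852
T(o) = 6/o - sqrt(29)/22 (T(o) = 6/o + sqrt(29)/(-22) = 6/o + sqrt(29)*(-1/22) = 6/o - sqrt(29)/22)
(11044 - 47038)/(T(-46) + 28908) = (11044 - 47038)/((6/(-46) - sqrt(29)/22) + 28908) = -35994/((6*(-1/46) - sqrt(29)/22) + 28908) = -35994/((-3/23 - sqrt(29)/22) + 28908) = -35994/(664881/23 - sqrt(29)/22)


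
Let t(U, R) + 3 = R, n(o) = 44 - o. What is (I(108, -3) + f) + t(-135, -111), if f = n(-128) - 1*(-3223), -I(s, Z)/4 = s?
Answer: 2849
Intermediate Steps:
t(U, R) = -3 + R
I(s, Z) = -4*s
f = 3395 (f = (44 - 1*(-128)) - 1*(-3223) = (44 + 128) + 3223 = 172 + 3223 = 3395)
(I(108, -3) + f) + t(-135, -111) = (-4*108 + 3395) + (-3 - 111) = (-432 + 3395) - 114 = 2963 - 114 = 2849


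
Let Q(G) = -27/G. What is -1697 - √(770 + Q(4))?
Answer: -1697 - √3053/2 ≈ -1724.6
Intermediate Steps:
-1697 - √(770 + Q(4)) = -1697 - √(770 - 27/4) = -1697 - √(3053/4) = -1697 - √3053/2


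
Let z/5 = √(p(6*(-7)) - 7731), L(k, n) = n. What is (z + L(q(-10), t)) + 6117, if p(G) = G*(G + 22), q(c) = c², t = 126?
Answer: 6243 + 5*I*√6891 ≈ 6243.0 + 415.06*I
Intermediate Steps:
p(G) = G*(22 + G)
z = 5*I*√6891 (z = 5*√((6*(-7))*(22 + 6*(-7)) - 7731) = 5*√(-42*(22 - 42) - 7731) = 5*√(-42*(-20) - 7731) = 5*√(840 - 7731) = 5*√(-6891) = 5*(I*√6891) = 5*I*√6891 ≈ 415.06*I)
(z + L(q(-10), t)) + 6117 = (5*I*√6891 + 126) + 6117 = (126 + 5*I*√6891) + 6117 = 6243 + 5*I*√6891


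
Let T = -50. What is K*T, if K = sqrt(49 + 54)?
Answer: -50*sqrt(103) ≈ -507.44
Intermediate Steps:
K = sqrt(103) ≈ 10.149
K*T = sqrt(103)*(-50) = -50*sqrt(103)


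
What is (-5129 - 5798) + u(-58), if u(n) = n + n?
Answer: -11043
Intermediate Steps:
u(n) = 2*n
(-5129 - 5798) + u(-58) = (-5129 - 5798) + 2*(-58) = -10927 - 116 = -11043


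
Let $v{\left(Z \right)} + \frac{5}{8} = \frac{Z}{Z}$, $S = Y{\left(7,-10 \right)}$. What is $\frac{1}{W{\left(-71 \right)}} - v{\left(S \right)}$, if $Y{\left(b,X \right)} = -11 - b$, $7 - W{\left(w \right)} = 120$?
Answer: $- \frac{347}{904} \approx -0.38385$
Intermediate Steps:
$W{\left(w \right)} = -113$ ($W{\left(w \right)} = 7 - 120 = -113$)
$S = -18$ ($S = -11 - 7 = -18$)
$v{\left(Z \right)} = \frac{3}{8}$ ($v{\left(Z \right)} = - \frac{5}{8} + \frac{Z}{Z} = - \frac{5}{8} + 1 = \frac{3}{8}$)
$\frac{1}{W{\left(-71 \right)}} - v{\left(S \right)} = \frac{1}{-113} - \frac{3}{8} = - \frac{1}{113} - \frac{3}{8} = - \frac{347}{904}$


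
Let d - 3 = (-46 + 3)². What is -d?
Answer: -1852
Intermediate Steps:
d = 1852 (d = 3 + (-46 + 3)² = 3 + (-43)² = 3 + 1849 = 1852)
-d = -1*1852 = -1852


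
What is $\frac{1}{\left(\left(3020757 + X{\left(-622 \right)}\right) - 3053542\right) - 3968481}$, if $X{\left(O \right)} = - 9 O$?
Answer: $- \frac{1}{3995668} \approx -2.5027 \cdot 10^{-7}$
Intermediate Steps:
$\frac{1}{\left(\left(3020757 + X{\left(-622 \right)}\right) - 3053542\right) - 3968481} = \frac{1}{\left(\left(3020757 - -5598\right) - 3053542\right) - 3968481} = \frac{1}{\left(\left(3020757 + 5598\right) - 3053542\right) - 3968481} = \frac{1}{\left(3026355 - 3053542\right) - 3968481} = \frac{1}{-27187 - 3968481} = \frac{1}{-3995668} = - \frac{1}{3995668}$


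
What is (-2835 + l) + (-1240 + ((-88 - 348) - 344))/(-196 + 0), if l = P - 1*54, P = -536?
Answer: -167320/49 ≈ -3414.7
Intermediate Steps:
l = -590 (l = -536 - 1*54 = -536 - 54 = -590)
(-2835 + l) + (-1240 + ((-88 - 348) - 344))/(-196 + 0) = (-2835 - 590) + (-1240 + ((-88 - 348) - 344))/(-196 + 0) = -3425 + (-1240 + (-436 - 344))/(-196) = -3425 + (-1240 - 780)*(-1/196) = -3425 - 2020*(-1/196) = -3425 + 505/49 = -167320/49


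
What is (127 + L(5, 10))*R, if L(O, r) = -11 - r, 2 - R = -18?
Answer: 2120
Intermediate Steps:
R = 20 (R = 2 - 1*(-18) = 2 + 18 = 20)
(127 + L(5, 10))*R = (127 + (-11 - 1*10))*20 = (127 + (-11 - 10))*20 = (127 - 21)*20 = 106*20 = 2120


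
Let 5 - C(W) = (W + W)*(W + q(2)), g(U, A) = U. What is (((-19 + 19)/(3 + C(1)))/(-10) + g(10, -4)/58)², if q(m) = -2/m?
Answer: 25/841 ≈ 0.029727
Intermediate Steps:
C(W) = 5 - 2*W*(-1 + W) (C(W) = 5 - (W + W)*(W - 2/2) = 5 - 2*W*(W - 2*½) = 5 - 2*W*(W - 1) = 5 - 2*W*(-1 + W))
(((-19 + 19)/(3 + C(1)))/(-10) + g(10, -4)/58)² = (((-19 + 19)/(3 + (5 - 2*1² + 2*1)))/(-10) + 10/58)² = ((0/(3 + (5 - 2*1 + 2)))*(-⅒) + 10*(1/58))² = ((0/(3 + (5 - 2 + 2)))*(-⅒) + 5/29)² = ((0/(3 + 5))*(-⅒) + 5/29)² = ((0/8)*(-⅒) + 5/29)² = ((0*(⅛))*(-⅒) + 5/29)² = (0*(-⅒) + 5/29)² = (0 + 5/29)² = (5/29)² = 25/841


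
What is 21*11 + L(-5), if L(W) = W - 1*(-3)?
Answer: 229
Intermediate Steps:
L(W) = 3 + W (L(W) = W + 3 = 3 + W)
21*11 + L(-5) = 21*11 + (3 - 5) = 231 - 2 = 229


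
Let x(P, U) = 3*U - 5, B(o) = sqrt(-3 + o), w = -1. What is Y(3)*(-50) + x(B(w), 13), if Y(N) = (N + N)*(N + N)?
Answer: -1766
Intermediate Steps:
x(P, U) = -5 + 3*U
Y(N) = 4*N**2 (Y(N) = (2*N)*(2*N) = 4*N**2)
Y(3)*(-50) + x(B(w), 13) = (4*3**2)*(-50) + (-5 + 3*13) = (4*9)*(-50) + (-5 + 39) = 36*(-50) + 34 = -1800 + 34 = -1766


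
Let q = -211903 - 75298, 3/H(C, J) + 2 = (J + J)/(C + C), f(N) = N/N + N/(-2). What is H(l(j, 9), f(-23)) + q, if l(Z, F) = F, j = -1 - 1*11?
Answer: -3159265/11 ≈ -2.8721e+5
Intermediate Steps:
j = -12 (j = -1 - 11 = -12)
f(N) = 1 - N/2 (f(N) = 1 + N*(-½) = 1 - N/2)
H(C, J) = 3/(-2 + J/C) (H(C, J) = 3/(-2 + (J + J)/(C + C)) = 3/(-2 + (2*J)/((2*C))) = 3/(-2 + (2*J)*(1/(2*C))) = 3/(-2 + J/C))
q = -287201
H(l(j, 9), f(-23)) + q = -3*9/(-(1 - ½*(-23)) + 2*9) - 287201 = -3*9/(-(1 + 23/2) + 18) - 287201 = -3*9/(-1*25/2 + 18) - 287201 = -3*9/(-25/2 + 18) - 287201 = -3*9/11/2 - 287201 = -3*9*2/11 - 287201 = -54/11 - 287201 = -3159265/11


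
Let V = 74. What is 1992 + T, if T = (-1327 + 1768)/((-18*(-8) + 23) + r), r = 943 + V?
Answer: 2358969/1184 ≈ 1992.4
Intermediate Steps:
r = 1017 (r = 943 + 74 = 1017)
T = 441/1184 (T = (-1327 + 1768)/((-18*(-8) + 23) + 1017) = 441/((144 + 23) + 1017) = 441/(167 + 1017) = 441/1184 ≈ 0.37247)
1992 + T = 1992 + 441/1184 = 2358969/1184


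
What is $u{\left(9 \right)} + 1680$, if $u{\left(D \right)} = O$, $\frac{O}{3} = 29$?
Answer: $1767$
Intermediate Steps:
$O = 87$ ($O = 3 \cdot 29 = 87$)
$u{\left(D \right)} = 87$
$u{\left(9 \right)} + 1680 = 87 + 1680 = 1767$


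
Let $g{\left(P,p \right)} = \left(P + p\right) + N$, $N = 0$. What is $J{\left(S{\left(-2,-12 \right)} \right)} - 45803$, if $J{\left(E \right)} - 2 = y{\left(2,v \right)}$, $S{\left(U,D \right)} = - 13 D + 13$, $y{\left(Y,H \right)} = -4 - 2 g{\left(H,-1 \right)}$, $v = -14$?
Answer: $-45775$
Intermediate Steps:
$g{\left(P,p \right)} = P + p$ ($g{\left(P,p \right)} = \left(P + p\right) + 0 = P + p$)
$y{\left(Y,H \right)} = -2 - 2 H$ ($y{\left(Y,H \right)} = -4 - 2 \left(H - 1\right) = -4 - 2 \left(-1 + H\right) = -4 - \left(-2 + 2 H\right) = -2 - 2 H$)
$S{\left(U,D \right)} = 13 - 13 D$
$J{\left(E \right)} = 28$ ($J{\left(E \right)} = 2 - -26 = 2 + \left(-2 + 28\right) = 2 + 26 = 28$)
$J{\left(S{\left(-2,-12 \right)} \right)} - 45803 = 28 - 45803 = -45775$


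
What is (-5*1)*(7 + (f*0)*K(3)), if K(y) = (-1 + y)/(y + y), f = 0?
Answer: -35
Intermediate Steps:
K(y) = (-1 + y)/(2*y) (K(y) = (-1 + y)/((2*y)) = (-1 + y)*(1/(2*y)) = (-1 + y)/(2*y))
(-5*1)*(7 + (f*0)*K(3)) = (-5*1)*(7 + (0*0)*((1/2)*(-1 + 3)/3)) = -5*(7 + 0*((1/2)*(1/3)*2)) = -5*(7 + 0*(1/3)) = -5*(7 + 0) = -5*7 = -35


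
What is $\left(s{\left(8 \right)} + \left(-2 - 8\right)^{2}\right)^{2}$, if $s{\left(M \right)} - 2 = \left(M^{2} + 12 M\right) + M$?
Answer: $72900$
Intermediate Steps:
$s{\left(M \right)} = 2 + M^{2} + 13 M$ ($s{\left(M \right)} = 2 + \left(\left(M^{2} + 12 M\right) + M\right) = 2 + \left(M^{2} + 13 M\right) = 2 + M^{2} + 13 M$)
$\left(s{\left(8 \right)} + \left(-2 - 8\right)^{2}\right)^{2} = \left(\left(2 + 8^{2} + 13 \cdot 8\right) + \left(-2 - 8\right)^{2}\right)^{2} = \left(\left(2 + 64 + 104\right) + \left(-10\right)^{2}\right)^{2} = \left(170 + 100\right)^{2} = 270^{2} = 72900$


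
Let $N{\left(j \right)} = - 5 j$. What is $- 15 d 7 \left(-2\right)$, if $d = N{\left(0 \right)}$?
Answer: $0$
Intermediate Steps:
$d = 0$ ($d = \left(-5\right) 0 = 0$)
$- 15 d 7 \left(-2\right) = \left(-15\right) 0 \cdot 7 \left(-2\right) = 0 \left(-14\right) = 0$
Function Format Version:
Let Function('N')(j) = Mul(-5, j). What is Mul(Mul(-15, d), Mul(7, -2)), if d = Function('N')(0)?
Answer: 0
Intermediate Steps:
d = 0 (d = Mul(-5, 0) = 0)
Mul(Mul(-15, d), Mul(7, -2)) = Mul(Mul(-15, 0), Mul(7, -2)) = Mul(0, -14) = 0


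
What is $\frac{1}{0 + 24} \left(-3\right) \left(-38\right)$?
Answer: $\frac{19}{4} \approx 4.75$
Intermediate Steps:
$\frac{1}{0 + 24} \left(-3\right) \left(-38\right) = \frac{1}{24} \left(-3\right) \left(-38\right) = \left(- \frac{1}{8}\right) \left(-38\right) = \frac{19}{4}$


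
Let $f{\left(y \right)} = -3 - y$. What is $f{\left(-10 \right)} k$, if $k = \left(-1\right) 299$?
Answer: $-2093$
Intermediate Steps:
$k = -299$
$f{\left(-10 \right)} k = \left(-3 - -10\right) \left(-299\right) = \left(-3 + 10\right) \left(-299\right) = 7 \left(-299\right) = -2093$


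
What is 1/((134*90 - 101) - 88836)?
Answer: -1/76877 ≈ -1.3008e-5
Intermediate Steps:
1/((134*90 - 101) - 88836) = 1/((12060 - 101) - 88836) = 1/(11959 - 88836) = 1/(-76877) = -1/76877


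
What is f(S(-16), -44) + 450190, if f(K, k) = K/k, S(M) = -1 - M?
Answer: 19808345/44 ≈ 4.5019e+5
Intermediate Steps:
f(S(-16), -44) + 450190 = (-1 - 1*(-16))/(-44) + 450190 = (-1 + 16)*(-1/44) + 450190 = 15*(-1/44) + 450190 = -15/44 + 450190 = 19808345/44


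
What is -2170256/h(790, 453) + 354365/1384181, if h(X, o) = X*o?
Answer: -1438605258893/247678427235 ≈ -5.8084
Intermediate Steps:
-2170256/h(790, 453) + 354365/1384181 = -2170256/(790*453) + 354365/1384181 = -2170256/357870 + 354365*(1/1384181) = -2170256*1/357870 + 354365/1384181 = -1085128/178935 + 354365/1384181 = -1438605258893/247678427235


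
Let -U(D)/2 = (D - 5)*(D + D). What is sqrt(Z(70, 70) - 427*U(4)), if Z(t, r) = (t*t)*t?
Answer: 6*sqrt(9338) ≈ 579.80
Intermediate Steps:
U(D) = -4*D*(-5 + D) (U(D) = -2*(D - 5)*(D + D) = -2*(-5 + D)*2*D = -4*D*(-5 + D))
Z(t, r) = t**3 (Z(t, r) = t**2*t = t**3)
sqrt(Z(70, 70) - 427*U(4)) = sqrt(70**3 - 1708*4*(5 - 1*4)) = sqrt(343000 - 1708*4*(5 - 4)) = sqrt(343000 - 1708*4) = sqrt(343000 - 427*16) = sqrt(343000 - 6832) = sqrt(336168) = 6*sqrt(9338)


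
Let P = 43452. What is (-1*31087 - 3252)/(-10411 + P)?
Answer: -34339/33041 ≈ -1.0393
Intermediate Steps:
(-1*31087 - 3252)/(-10411 + P) = (-1*31087 - 3252)/(-10411 + 43452) = (-31087 - 3252)/33041 = -34339*1/33041 = -34339/33041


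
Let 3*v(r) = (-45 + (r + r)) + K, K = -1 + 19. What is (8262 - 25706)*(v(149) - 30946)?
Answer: 1614738748/3 ≈ 5.3825e+8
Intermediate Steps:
K = 18
v(r) = -9 + 2*r/3 (v(r) = ((-45 + (r + r)) + 18)/3 = ((-45 + 2*r) + 18)/3 = (-27 + 2*r)/3 = -9 + 2*r/3)
(8262 - 25706)*(v(149) - 30946) = (8262 - 25706)*((-9 + (⅔)*149) - 30946) = -17444*((-9 + 298/3) - 30946) = -17444*(271/3 - 30946) = -17444*(-92567/3) = 1614738748/3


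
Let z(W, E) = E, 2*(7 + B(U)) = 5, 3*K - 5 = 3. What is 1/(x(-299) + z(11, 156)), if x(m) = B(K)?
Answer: 2/303 ≈ 0.0066007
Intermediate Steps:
K = 8/3 (K = 5/3 + (⅓)*3 = 5/3 + 1 = 8/3 ≈ 2.6667)
B(U) = -9/2 (B(U) = -7 + (½)*5 = -7 + 5/2 = -9/2)
x(m) = -9/2
1/(x(-299) + z(11, 156)) = 1/(-9/2 + 156) = 1/(303/2) = 2/303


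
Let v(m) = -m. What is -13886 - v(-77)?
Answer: -13963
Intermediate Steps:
-13886 - v(-77) = -13886 - (-1)*(-77) = -13886 - 1*77 = -13886 - 77 = -13963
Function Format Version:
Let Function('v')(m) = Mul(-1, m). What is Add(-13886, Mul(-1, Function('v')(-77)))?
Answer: -13963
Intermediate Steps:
Add(-13886, Mul(-1, Function('v')(-77))) = Add(-13886, Mul(-1, Mul(-1, -77))) = Add(-13886, Mul(-1, 77)) = Add(-13886, -77) = -13963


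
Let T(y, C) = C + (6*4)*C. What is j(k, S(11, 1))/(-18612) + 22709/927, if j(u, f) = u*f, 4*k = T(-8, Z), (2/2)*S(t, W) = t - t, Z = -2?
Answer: 22709/927 ≈ 24.497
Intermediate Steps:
S(t, W) = 0 (S(t, W) = t - t = 0)
T(y, C) = 25*C (T(y, C) = C + 24*C = 25*C)
k = -25/2 (k = (25*(-2))/4 = (¼)*(-50) = -25/2 ≈ -12.500)
j(u, f) = f*u
j(k, S(11, 1))/(-18612) + 22709/927 = (0*(-25/2))/(-18612) + 22709/927 = 0*(-1/18612) + 22709*(1/927) = 0 + 22709/927 = 22709/927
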